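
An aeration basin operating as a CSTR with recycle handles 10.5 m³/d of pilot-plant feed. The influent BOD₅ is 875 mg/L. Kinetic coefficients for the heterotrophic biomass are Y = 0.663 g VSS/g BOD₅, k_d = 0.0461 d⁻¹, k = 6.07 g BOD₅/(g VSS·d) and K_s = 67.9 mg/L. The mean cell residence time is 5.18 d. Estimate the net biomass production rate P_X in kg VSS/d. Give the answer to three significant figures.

P_X ≈ 4.89 kg VSS/d

For a completely mixed reactor with recycle the Lawrence–McCarty relation gives S = K_s·(1 + k_d·θ_c) / [θ_c·(Y·k − k_d) − 1] = 67.9 × (1 + 0.0461 × 5.18) / [5.18 × (0.663 × 6.07 − 0.0461) − 1] = 84.11 / 19.61 = 4.290 mg/L.
Correct the yield for decay: Y_obs = Y/(1 + k_d θ_c) = 0.663 / (1 + 0.0461 × 5.18) = 0.663 / 1.239 = 0.5352.
Q·(S₀ − S) = 10.5 × (875 − 4.29) × 10⁻³ = 9.142 kg/d removed.
P_X = Y_obs · Q(S₀ − S) = 0.5352 × 9.142 = 4.893 kg VSS/d.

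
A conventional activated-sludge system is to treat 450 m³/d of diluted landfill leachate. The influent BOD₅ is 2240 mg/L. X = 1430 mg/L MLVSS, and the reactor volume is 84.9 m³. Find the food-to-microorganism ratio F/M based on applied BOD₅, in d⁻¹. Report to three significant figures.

F/M ≈ 8.30 d⁻¹

Food-to-microorganism ratio F/M = Q S₀ / (V X) = 450 × 2240 / (84.90 × 1430) = 8.303 d⁻¹.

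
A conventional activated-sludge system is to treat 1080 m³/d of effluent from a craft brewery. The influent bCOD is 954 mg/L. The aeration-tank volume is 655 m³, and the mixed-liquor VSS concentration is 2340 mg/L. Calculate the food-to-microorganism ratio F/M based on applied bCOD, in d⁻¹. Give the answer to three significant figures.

F/M ≈ 0.672 d⁻¹

F/M = applied load / biomass = Q·S₀/(V·X) = 1080 × 954 / (655.0 × 2340) = 0.6722 d⁻¹.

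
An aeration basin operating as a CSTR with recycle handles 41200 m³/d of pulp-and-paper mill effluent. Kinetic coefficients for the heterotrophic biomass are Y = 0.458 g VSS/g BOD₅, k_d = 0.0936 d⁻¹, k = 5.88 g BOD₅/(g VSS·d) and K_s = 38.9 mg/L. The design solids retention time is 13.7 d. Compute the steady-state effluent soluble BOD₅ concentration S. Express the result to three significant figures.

From the Monod/SRT balance for a CMAS, S = K_s·(1+k_d θ_c)/[θ_c·(Y k − k_d) − 1] = 38.9 × (1 + 0.0936 × 13.7) / [13.7 × (0.458 × 5.88 − 0.0936) − 1] = 88.78 / 34.61 = 2.565 mg/L.

S ≈ 2.57 mg/L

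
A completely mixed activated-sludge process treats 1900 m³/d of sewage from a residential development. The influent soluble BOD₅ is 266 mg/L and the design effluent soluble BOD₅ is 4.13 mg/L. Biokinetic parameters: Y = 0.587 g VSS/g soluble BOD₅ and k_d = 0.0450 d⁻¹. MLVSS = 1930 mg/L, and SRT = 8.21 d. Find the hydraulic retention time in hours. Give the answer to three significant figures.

τ ≈ 11.5 h

Rearranging the biomass balance for a CMAS with decay, V = Y·Q·ΔS·θ_c / [X·(1+k_d θ_c)] = 0.587 × 1900 × (266 − 4.13) × 8.21 / [1930 × (1 + 0.0450 × 8.21)] = 2.4×10^6 / 2643 = 907.2 m³.
Hydraulic retention time τ = V/Q = 907.2 / 1900 = 0.4775 d = 11.46 h.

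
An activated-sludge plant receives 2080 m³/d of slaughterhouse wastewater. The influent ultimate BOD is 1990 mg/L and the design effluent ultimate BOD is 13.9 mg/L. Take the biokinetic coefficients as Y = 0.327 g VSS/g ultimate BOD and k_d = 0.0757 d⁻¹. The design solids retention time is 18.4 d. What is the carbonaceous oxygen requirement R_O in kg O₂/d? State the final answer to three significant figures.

R_O ≈ 3310 kg O₂/d

Y_obs = Y / (1 + k_d θ_c) = 0.327 / (1 + 0.0757 × 18.4) = 0.327 / 2.393 = 0.1367.
ΔS = 1990 − 13.9 = 1976 mg/L, so the substrate removal rate is 2080 × 1976/1000 = 4110 kg ultimate BOD/d.
Biomass synthesised: P_X = Y_obs × 4110 = 561.7 kg VSS/d.
R_O = Q·ΔS − 1.42 P_X = 4110 − 797.6 = 3313 kg O₂/d.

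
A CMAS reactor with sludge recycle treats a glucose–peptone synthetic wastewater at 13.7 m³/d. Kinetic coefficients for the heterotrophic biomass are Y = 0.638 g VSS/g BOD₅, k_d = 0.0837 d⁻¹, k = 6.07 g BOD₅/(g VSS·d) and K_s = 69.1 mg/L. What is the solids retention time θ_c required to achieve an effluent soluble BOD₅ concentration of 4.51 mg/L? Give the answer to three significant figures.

θ_c ≈ 6.51 d

From 1/θ_c = Y·k·S/(K_s + S) − k_d: Y·k·S/(K_s+S) = 0.638 × 6.07 × 4.51 / (69.1 + 4.51) = 0.2373 d⁻¹.
Then 1/θ_c = μ − k_d = 0.2373 − 0.0837 = 0.1536 d⁻¹, giving θ_c = 6.512 d.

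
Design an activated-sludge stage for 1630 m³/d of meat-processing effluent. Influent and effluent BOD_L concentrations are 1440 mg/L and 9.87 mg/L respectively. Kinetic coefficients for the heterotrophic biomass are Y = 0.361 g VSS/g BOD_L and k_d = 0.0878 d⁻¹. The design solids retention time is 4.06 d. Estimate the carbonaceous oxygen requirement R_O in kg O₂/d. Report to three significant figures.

Y_obs = Y / (1 + k_d θ_c) = 0.361 / (1 + 0.0878 × 4.06) = 0.361 / 1.356 = 0.2661.
Q·(S₀ − S) = 1630 × (1440 − 9.87) × 10⁻³ = 2331 kg/d removed.
P_X = Y_obs·Q·(S₀ − S) = 0.2661 × 2331 = 620.4 kg VSS/d.
R_O = Q·ΔS − 1.42 P_X = 2331 − 880.9 = 1450 kg O₂/d.

R_O ≈ 1450 kg O₂/d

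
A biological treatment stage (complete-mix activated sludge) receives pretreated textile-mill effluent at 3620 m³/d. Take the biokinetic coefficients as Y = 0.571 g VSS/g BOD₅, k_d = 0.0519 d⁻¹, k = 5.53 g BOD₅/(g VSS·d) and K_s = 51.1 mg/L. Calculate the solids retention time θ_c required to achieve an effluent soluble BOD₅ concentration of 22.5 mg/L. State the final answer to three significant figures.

θ_c ≈ 1.09 d

From 1/θ_c = Y·k·S/(K_s + S) − k_d: Y·k·S/(K_s+S) = 0.571 × 5.53 × 22.5 / (51.1 + 22.5) = 0.9653 d⁻¹.
Then 1/θ_c = μ − k_d = 0.9653 − 0.0519 = 0.9134 d⁻¹, giving θ_c = 1.095 d.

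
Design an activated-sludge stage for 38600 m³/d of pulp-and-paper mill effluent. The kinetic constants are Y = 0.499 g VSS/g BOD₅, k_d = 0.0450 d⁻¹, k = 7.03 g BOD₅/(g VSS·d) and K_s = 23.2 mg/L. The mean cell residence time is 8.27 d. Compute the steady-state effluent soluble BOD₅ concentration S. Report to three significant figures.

S ≈ 1.15 mg/L

From the Monod/SRT balance for a CMAS, S = K_s·(1+k_d θ_c)/[θ_c·(Y k − k_d) − 1] = 23.2 × (1 + 0.0450 × 8.27) / [8.27 × (0.499 × 7.03 − 0.0450) − 1] = 31.83 / 27.64 = 1.152 mg/L.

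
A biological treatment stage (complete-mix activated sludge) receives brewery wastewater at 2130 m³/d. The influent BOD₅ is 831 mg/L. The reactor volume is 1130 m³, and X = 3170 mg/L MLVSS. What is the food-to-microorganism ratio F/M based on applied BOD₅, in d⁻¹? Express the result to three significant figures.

F/M = applied load / biomass = Q·S₀/(V·X) = 2130 × 831 / (1130 × 3170) = 0.4941 d⁻¹.

F/M ≈ 0.494 d⁻¹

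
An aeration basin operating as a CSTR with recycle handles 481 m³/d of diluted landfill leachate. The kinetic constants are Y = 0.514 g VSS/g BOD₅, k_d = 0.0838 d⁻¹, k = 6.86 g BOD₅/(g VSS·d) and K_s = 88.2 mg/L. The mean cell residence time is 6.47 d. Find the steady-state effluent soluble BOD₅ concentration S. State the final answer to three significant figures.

For a completely mixed reactor with recycle the Lawrence–McCarty relation gives S = K_s·(1 + k_d·θ_c) / [θ_c·(Y·k − k_d) − 1] = 88.2 × (1 + 0.0838 × 6.47) / [6.47 × (0.514 × 6.86 − 0.0838) − 1] = 136.0 / 21.27 = 6.395 mg/L.

S ≈ 6.39 mg/L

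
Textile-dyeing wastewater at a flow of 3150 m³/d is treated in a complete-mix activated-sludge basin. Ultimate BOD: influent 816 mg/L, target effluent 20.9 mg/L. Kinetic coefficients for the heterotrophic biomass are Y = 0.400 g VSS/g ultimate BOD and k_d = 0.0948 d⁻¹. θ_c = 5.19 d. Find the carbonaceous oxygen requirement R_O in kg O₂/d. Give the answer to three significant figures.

R_O ≈ 1550 kg O₂/d

The observed yield is Y_obs = Y/(1 + k_d·θ_c) = 0.400 / (1 + 0.0948 × 5.19) = 0.400 / 1.492 = 0.2681 g VSS per g ultimate BOD removed.
Q·(S₀ − S) = 3150 × (816 − 20.9) × 10⁻³ = 2505 kg/d removed.
Biomass synthesised: P_X = Y_obs × 2505 = 671.5 kg VSS/d.
Carbonaceous O₂ demand = substrate oxidised − cell-mass equivalent = 2505 − 1.42 × 671.5 = 1551 kg O₂/d.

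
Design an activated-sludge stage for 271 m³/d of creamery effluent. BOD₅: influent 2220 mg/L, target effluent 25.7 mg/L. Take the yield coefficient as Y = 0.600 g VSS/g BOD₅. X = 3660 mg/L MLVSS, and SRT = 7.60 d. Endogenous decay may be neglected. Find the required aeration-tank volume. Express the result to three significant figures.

With k_d = 0 the design equation reduces to V = Y Q (S₀−S) θ_c / X = 0.600 × 271 × (2220 − 25.7) × 7.60 / 3660 = 740.9 m³.

V ≈ 741 m³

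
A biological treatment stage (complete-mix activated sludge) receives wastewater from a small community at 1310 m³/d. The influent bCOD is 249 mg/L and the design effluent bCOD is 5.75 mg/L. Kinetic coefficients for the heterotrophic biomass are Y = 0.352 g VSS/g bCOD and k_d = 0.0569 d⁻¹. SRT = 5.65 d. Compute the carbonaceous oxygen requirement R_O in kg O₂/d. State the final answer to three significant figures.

R_O ≈ 198 kg O₂/d

Correct the yield for decay: Y_obs = Y/(1 + k_d θ_c) = 0.352 / (1 + 0.0569 × 5.65) = 0.352 / 1.321 = 0.2664.
Mass of bCOD removed per day: Q(S₀ − S) = 1310 × 243.2 g/m³ = 318.7 kg/d.
Biomass synthesised: P_X = Y_obs × 318.7 = 84.88 kg VSS/d.
R_O = Q·(S₀ − S) − 1.42·P_X = 318.7 − 1.42 × 84.88 = 198.1 kg O₂/d.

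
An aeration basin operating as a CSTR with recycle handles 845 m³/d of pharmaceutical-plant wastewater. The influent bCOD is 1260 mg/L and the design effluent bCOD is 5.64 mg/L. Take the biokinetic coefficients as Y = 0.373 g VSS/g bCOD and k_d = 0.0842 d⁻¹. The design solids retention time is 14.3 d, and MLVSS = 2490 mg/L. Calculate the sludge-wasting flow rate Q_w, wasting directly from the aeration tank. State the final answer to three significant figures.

Q_w ≈ 72.0 m³/d

Rearranging the biomass balance for a CMAS with decay, V = Y·Q·ΔS·θ_c / [X·(1+k_d θ_c)] = 0.373 × 845 × (1260 − 5.64) × 14.3 / [2490 × (1 + 0.0842 × 14.3)] = 5.65×10^6 / 5488 = 1030 m³.
For wasting at MLVSS concentration, Q_w = V/θ_c = 1030/14.3 = 72.04 m³/d.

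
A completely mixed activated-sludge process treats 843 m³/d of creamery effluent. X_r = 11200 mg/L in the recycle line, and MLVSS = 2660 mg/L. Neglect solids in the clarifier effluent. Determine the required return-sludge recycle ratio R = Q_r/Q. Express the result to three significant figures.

R ≈ 0.311

R = Q_r/Q = X/(X_r − X) = 2660 / (11200 − 2660) = 0.3115.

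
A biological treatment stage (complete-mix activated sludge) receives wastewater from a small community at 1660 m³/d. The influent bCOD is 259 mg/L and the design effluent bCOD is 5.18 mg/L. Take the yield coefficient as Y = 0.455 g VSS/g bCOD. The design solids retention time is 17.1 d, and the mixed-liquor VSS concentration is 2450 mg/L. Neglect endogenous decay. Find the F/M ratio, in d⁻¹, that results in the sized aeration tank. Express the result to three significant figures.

F/M ≈ 0.131 d⁻¹

Biomass mass balance (decay neglected): V·X = Y·Q·(S₀ − S)·θ_c, so V = 0.455 × 1660 × (259 − 5.18) × 17.1 / 2450 = 1338 m³.
Food-to-microorganism ratio F/M = Q S₀ / (V X) = 1660 × 259 / (1338 × 2450) = 0.1311 d⁻¹.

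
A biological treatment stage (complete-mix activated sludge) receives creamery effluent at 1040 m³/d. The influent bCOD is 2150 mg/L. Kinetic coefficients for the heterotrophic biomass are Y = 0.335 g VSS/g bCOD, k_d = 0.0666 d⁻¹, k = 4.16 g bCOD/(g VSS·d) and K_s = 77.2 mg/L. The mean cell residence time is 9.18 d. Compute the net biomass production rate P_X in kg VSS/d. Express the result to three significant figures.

For a completely mixed reactor with recycle the Lawrence–McCarty relation gives S = K_s·(1 + k_d·θ_c) / [θ_c·(Y·k − k_d) − 1] = 77.2 × (1 + 0.0666 × 9.18) / [9.18 × (0.335 × 4.16 − 0.0666) − 1] = 124.4 / 11.18 = 11.13 mg/L.
Observed yield with endogenous decay: Y_obs = Y / (1 + k_d·θ_c) = 0.335 / (1 + 0.0666 × 9.18) = 0.335 / 1.611 = 0.2079 g VSS/g bCOD.
Q·(S₀ − S) = 1040 × (2150 − 11.1) × 10⁻³ = 2224 kg/d removed.
So the net sludge growth is P_X = 0.2079 × 2224 = 462.5 kg VSS/d.

P_X ≈ 462 kg VSS/d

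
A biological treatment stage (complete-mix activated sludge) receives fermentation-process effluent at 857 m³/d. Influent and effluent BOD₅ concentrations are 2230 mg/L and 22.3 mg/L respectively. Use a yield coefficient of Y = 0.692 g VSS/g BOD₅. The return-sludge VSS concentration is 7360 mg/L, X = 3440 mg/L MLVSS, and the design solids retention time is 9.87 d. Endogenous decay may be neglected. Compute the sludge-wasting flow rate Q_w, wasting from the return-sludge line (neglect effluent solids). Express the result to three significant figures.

With k_d = 0 the design equation reduces to V = Y Q (S₀−S) θ_c / X = 0.692 × 857 × (2230 − 22.3) × 9.87 / 3440 = 3757 m³.
Wasting from the return line (neglecting effluent solids): Q_w = V·X / (θ_c·X_r) = 3757 × 3440 / (9.87 × 7360) = 177.9 m³/d.

Q_w ≈ 178 m³/d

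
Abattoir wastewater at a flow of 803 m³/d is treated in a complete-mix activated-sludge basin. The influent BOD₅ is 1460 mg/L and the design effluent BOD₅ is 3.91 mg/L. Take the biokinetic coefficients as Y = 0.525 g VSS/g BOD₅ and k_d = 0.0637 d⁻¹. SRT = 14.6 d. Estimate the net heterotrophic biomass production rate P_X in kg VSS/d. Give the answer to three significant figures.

Correct the yield for decay: Y_obs = Y/(1 + k_d θ_c) = 0.525 / (1 + 0.0637 × 14.6) = 0.525 / 1.930 = 0.2720.
Substrate removed = Q·(S₀ − S) = 803 m³/d × (1460 − 3.91) g/m³ = 1.17×10^6 g/d = 1169 kg/d.
So the net sludge growth is P_X = 0.2720 × 1169 = 318.1 kg VSS/d.

P_X ≈ 318 kg VSS/d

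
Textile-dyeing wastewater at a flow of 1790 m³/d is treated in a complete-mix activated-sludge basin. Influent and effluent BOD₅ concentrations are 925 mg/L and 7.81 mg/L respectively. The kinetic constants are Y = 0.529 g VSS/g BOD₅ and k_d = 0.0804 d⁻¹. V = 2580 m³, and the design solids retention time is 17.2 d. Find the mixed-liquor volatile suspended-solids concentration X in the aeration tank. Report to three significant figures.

Solving the biomass balance for X: X = Y Q (S₀−S) θ_c / [V (1+k_d θ_c)] = 0.529 × 1790 × (925 − 7.81) × 17.2 / [2580 × (1 + 0.0804 × 17.2)] = 2430 mg/L.

X ≈ 2430 mg/L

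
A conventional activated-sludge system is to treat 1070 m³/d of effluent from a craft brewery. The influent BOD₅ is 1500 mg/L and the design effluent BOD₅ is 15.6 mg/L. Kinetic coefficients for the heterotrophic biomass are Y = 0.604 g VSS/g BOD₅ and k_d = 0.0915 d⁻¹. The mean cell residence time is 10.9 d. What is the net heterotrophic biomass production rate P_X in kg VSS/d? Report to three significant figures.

Observed yield with endogenous decay: Y_obs = Y / (1 + k_d·θ_c) = 0.604 / (1 + 0.0915 × 10.9) = 0.604 / 1.997 = 0.3024 g VSS/g BOD₅.
ΔS = 1500 − 15.6 = 1484 mg/L, so the substrate removal rate is 1070 × 1484/1000 = 1588 kg BOD₅/d.
P_X = Y_obs · Q(S₀ − S) = 0.3024 × 1588 = 480.3 kg VSS/d.

P_X ≈ 480 kg VSS/d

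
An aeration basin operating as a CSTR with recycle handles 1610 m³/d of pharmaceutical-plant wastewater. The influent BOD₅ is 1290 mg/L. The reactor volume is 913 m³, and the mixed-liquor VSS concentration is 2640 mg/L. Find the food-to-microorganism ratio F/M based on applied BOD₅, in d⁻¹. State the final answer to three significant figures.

Food-to-microorganism ratio F/M = Q S₀ / (V X) = 1610 × 1290 / (913.0 × 2640) = 0.8617 d⁻¹.

F/M ≈ 0.862 d⁻¹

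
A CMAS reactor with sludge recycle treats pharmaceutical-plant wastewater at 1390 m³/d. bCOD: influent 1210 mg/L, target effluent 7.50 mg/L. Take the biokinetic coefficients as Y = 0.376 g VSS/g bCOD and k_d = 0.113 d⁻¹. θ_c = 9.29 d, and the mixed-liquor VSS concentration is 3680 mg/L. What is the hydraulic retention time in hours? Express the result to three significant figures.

τ ≈ 13.4 h

Steady-state biomass mass balance: V·X·(1 + k_d·θ_c) = Y·Q·(S₀ − S)·θ_c, so V = 0.376 × 1390 × (1210 − 7.50) × 9.29 / [3680 × (1 + 0.113 × 9.29)] = 5.84×10^6 / 7543 = 774.0 m³.
τ = V/Q = 774.0/1390 = 0.5568 d, or 13.36 h.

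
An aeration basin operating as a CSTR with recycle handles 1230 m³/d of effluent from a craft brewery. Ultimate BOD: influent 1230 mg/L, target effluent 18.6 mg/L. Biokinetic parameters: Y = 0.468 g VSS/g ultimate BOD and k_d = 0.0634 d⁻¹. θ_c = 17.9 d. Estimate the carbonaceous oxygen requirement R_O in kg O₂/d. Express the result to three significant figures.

Correct the yield for decay: Y_obs = Y/(1 + k_d θ_c) = 0.468 / (1 + 0.0634 × 17.9) = 0.468 / 2.135 = 0.2192.
Q·(S₀ − S) = 1230 × (1230 − 18.6) × 10⁻³ = 1490 kg/d removed.
Net sludge production P_X = 0.2192 × 1490 = 326.6 kg VSS/d.
R_O = Q·(S₀ − S) − 1.42·P_X = 1490 − 1.42 × 326.6 = 1026 kg O₂/d.

R_O ≈ 1030 kg O₂/d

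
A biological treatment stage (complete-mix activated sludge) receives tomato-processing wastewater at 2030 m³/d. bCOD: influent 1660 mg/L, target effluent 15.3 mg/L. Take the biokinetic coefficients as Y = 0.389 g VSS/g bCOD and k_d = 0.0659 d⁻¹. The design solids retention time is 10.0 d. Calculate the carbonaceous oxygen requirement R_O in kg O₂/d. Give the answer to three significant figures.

R_O ≈ 2230 kg O₂/d

Y_obs = Y / (1 + k_d θ_c) = 0.389 / (1 + 0.0659 × 10.0) = 0.389 / 1.659 = 0.2345.
Mass of bCOD removed per day: Q(S₀ − S) = 2030 × 1645 g/m³ = 3339 kg/d.
Biomass synthesised: P_X = Y_obs × 3339 = 782.9 kg VSS/d.
R_O = Q·ΔS − 1.42 P_X = 3339 − 1112 = 2227 kg O₂/d.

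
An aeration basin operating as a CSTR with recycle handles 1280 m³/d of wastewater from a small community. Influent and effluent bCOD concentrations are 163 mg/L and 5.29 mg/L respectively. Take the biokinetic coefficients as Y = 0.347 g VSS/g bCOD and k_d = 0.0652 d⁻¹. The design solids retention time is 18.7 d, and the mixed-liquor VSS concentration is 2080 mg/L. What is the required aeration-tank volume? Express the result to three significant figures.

V ≈ 284 m³

Rearranging the biomass balance for a CMAS with decay, V = Y·Q·ΔS·θ_c / [X·(1+k_d θ_c)] = 0.347 × 1280 × (163 − 5.29) × 18.7 / [2080 × (1 + 0.0652 × 18.7)] = 1.31×10^6 / 4616 = 283.8 m³.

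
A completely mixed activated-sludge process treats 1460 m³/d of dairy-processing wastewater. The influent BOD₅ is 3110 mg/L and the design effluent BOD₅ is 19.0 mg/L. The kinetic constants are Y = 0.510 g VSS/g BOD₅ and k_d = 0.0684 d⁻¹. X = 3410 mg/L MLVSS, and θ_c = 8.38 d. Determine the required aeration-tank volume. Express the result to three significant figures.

From the SRT design equation V = Y Q (S₀−S) θ_c / [X (1 + k_d θ_c)] = 0.510 × 1460 × (3110 − 19.0) × 8.38 / [3410 × (1 + 0.0684 × 8.38)] = 1.93×10^7 / 5365 = 3595 m³.

V ≈ 3600 m³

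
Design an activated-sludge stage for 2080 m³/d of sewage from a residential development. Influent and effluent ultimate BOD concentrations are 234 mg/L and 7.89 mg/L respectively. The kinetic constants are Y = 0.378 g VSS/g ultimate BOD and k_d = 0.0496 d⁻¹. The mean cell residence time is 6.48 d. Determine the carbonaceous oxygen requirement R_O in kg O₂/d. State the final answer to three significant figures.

Observed yield with endogenous decay: Y_obs = Y / (1 + k_d·θ_c) = 0.378 / (1 + 0.0496 × 6.48) = 0.378 / 1.321 = 0.2861 g VSS/g ultimate BOD.
Mass of ultimate BOD removed per day: Q(S₀ − S) = 2080 × 226.1 g/m³ = 470.3 kg/d.
P_X = Y_obs·Q·(S₀ − S) = 0.2861 × 470.3 = 134.5 kg VSS/d.
R_O = Q·(S₀ − S) − 1.42·P_X = 470.3 − 1.42 × 134.5 = 279.3 kg O₂/d.

R_O ≈ 279 kg O₂/d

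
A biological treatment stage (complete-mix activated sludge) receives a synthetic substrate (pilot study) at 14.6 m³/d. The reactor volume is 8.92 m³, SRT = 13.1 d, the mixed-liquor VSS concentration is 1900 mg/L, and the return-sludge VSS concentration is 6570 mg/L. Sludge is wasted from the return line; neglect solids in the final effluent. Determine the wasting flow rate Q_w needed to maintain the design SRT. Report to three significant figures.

θ_c = V·X/(Q_w·X_r) when wasting from the recycle, so Q_w = V·X/(θ_c·X_r) = 8.920 × 1900 / (13.1 × 6570) = 0.1969 m³/d.

Q_w ≈ 0.197 m³/d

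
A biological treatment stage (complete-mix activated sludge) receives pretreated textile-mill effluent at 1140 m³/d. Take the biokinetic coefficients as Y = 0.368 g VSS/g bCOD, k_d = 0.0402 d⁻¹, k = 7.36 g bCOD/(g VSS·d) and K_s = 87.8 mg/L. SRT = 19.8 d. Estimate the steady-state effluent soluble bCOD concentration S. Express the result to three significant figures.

S ≈ 3.04 mg/L

For a completely mixed reactor with recycle the Lawrence–McCarty relation gives S = K_s·(1 + k_d·θ_c) / [θ_c·(Y·k − k_d) − 1] = 87.8 × (1 + 0.0402 × 19.8) / [19.8 × (0.368 × 7.36 − 0.0402) − 1] = 157.7 / 51.83 = 3.042 mg/L.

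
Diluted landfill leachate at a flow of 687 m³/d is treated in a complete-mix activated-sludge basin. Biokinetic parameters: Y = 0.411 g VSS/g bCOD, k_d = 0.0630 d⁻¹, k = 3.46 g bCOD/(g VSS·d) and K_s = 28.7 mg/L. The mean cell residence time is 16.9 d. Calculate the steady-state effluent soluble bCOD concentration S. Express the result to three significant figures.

From the Monod/SRT balance for a CMAS, S = K_s·(1+k_d θ_c)/[θ_c·(Y k − k_d) − 1] = 28.7 × (1 + 0.0630 × 16.9) / [16.9 × (0.411 × 3.46 − 0.0630) − 1] = 59.26 / 21.97 = 2.697 mg/L.

S ≈ 2.70 mg/L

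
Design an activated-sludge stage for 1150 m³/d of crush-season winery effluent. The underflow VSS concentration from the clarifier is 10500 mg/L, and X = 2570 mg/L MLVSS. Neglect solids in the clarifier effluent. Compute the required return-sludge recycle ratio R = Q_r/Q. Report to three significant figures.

Mass balance around the secondary clarifier (neglecting effluent solids): R = X / (X_r − X) = 2570 / (10500 − 2570) = 0.3241.

R ≈ 0.324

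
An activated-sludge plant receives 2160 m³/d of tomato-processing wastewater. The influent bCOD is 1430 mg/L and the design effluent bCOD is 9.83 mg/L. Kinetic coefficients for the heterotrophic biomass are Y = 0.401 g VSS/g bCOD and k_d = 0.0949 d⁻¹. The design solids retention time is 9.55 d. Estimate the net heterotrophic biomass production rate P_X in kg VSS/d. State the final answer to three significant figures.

Correct the yield for decay: Y_obs = Y/(1 + k_d θ_c) = 0.401 / (1 + 0.0949 × 9.55) = 0.401 / 1.906 = 0.2104.
Substrate removed = Q·(S₀ − S) = 2160 m³/d × (1430 − 9.83) g/m³ = 3.07×10^6 g/d = 3068 kg/d.
Biomass produced: P_X = Y_obs·Q·ΔS = 0.2104 × 3068 ≈ 645.3 kg VSS/d.

P_X ≈ 645 kg VSS/d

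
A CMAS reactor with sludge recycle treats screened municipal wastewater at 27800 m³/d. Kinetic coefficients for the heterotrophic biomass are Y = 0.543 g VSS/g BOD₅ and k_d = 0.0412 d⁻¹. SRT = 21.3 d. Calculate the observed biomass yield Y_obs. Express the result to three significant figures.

Y_obs ≈ 0.289 g VSS/g BOD₅

Observed yield with endogenous decay: Y_obs = Y / (1 + k_d·θ_c) = 0.543 / (1 + 0.0412 × 21.3) = 0.543 / 1.878 = 0.2892 g VSS/g BOD₅.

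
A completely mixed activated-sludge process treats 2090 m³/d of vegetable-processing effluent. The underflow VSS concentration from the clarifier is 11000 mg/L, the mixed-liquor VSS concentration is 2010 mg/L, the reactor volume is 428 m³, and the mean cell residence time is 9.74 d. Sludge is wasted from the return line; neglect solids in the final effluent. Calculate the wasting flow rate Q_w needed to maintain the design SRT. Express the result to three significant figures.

Q_w ≈ 8.03 m³/d

Q_w = (V·X)/(θ_c X_r) = 428.0 × 2010 / (9.74 × 11000) = 8.029 m³/d.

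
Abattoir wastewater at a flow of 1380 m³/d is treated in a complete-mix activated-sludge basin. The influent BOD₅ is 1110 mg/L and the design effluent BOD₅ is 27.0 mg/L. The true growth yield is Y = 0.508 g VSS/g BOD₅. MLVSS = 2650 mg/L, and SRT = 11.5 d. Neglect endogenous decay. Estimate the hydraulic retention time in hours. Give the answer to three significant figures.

τ ≈ 57.3 h

V·X = Y·Q·ΔS·θ_c gives V = 0.508 × 1380 × (1110 − 27.0) × 11.5 / 2650 = 3295 m³.
HRT = V/Q = 3295 m³ / 1380 m³·d⁻¹ = 2.388 d × 24 = 57.30 h.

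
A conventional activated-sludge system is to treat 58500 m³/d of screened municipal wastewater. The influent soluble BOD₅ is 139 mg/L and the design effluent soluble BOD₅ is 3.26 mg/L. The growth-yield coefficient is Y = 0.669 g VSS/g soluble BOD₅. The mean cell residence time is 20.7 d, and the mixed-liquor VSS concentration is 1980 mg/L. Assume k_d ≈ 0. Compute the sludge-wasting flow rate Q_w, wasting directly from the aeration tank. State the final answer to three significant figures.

V·X = Y·Q·ΔS·θ_c gives V = 0.669 × 58500 × (139 − 3.26) × 20.7 / 1980 = 55539 m³.
For wasting at MLVSS concentration, Q_w = V/θ_c = 55539/20.7 = 2683 m³/d.

Q_w ≈ 2680 m³/d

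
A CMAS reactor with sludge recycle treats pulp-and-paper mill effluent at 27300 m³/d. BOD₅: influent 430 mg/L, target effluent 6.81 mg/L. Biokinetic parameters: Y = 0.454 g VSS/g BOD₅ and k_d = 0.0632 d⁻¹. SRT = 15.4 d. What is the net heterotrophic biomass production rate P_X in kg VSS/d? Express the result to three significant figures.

P_X ≈ 2660 kg VSS/d

Observed yield with endogenous decay: Y_obs = Y / (1 + k_d·θ_c) = 0.454 / (1 + 0.0632 × 15.4) = 0.454 / 1.973 = 0.2301 g VSS/g BOD₅.
Substrate removed = Q·(S₀ − S) = 27300 m³/d × (430 − 6.81) g/m³ = 1.16×10^7 g/d = 11553 kg/d.
Net biomass production P_X = Y_obs × Q·(S₀ − S) = 0.2301 × 11553 = 2658 kg VSS/d.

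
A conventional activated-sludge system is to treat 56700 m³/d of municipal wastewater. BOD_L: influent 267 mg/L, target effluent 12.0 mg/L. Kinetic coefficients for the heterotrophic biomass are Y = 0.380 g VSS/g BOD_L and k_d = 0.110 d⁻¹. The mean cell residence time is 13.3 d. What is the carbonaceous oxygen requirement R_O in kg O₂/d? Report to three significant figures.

Correct the yield for decay: Y_obs = Y/(1 + k_d θ_c) = 0.380 / (1 + 0.110 × 13.3) = 0.380 / 2.463 = 0.1543.
Mass of BOD_L removed per day: Q(S₀ − S) = 56700 × 255.0 g/m³ = 14458 kg/d.
Biomass synthesised: P_X = Y_obs × 14458 = 2231 kg VSS/d.
R_O = Q·ΔS − 1.42 P_X = 14458 − 3168 = 11291 kg O₂/d.

R_O ≈ 11300 kg O₂/d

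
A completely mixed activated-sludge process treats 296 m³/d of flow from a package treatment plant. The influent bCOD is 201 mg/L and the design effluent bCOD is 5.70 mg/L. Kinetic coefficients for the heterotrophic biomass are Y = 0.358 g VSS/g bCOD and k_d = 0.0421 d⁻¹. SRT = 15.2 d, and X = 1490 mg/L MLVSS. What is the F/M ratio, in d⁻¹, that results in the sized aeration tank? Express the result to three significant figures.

Steady-state biomass mass balance: V·X·(1 + k_d·θ_c) = Y·Q·(S₀ − S)·θ_c, so V = 0.358 × 296 × (201 − 5.70) × 15.2 / [1490 × (1 + 0.0421 × 15.2)] = 3.15×10^5 / 2443 = 128.7 m³.
F/M = Q·S₀ / (V·X) = 296 × 201 / (128.7 × 1490) = 0.3102 g bCOD·(g VSS·d)⁻¹.

F/M ≈ 0.310 d⁻¹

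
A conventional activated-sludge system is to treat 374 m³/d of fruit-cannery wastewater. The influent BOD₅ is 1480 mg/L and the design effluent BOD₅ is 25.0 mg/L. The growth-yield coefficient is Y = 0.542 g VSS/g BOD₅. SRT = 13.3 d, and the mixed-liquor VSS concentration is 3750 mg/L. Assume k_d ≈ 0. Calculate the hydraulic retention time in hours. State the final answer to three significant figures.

τ ≈ 67.1 h

Biomass mass balance (decay neglected): V·X = Y·Q·(S₀ − S)·θ_c, so V = 0.542 × 374 × (1480 − 25.0) × 13.3 / 3750 = 1046 m³.
HRT = V/Q = 1046 m³ / 374 m³·d⁻¹ = 2.797 d × 24 = 67.13 h.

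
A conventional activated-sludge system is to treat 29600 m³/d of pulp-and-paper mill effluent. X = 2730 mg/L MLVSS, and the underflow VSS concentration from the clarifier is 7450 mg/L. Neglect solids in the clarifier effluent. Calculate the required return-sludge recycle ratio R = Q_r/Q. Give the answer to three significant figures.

Mass balance around the secondary clarifier (neglecting effluent solids): R = X / (X_r − X) = 2730 / (7450 − 2730) = 0.5784.

R ≈ 0.578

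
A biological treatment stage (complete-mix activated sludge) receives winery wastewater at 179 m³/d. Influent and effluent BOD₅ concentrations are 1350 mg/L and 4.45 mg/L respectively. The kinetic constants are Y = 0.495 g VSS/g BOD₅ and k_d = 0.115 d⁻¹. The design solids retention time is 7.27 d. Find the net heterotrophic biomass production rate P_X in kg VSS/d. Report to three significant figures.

P_X ≈ 64.9 kg VSS/d

The observed yield is Y_obs = Y/(1 + k_d·θ_c) = 0.495 / (1 + 0.115 × 7.27) = 0.495 / 1.836 = 0.2696 g VSS per g BOD₅ removed.
Substrate removed = Q·(S₀ − S) = 179 m³/d × (1350 − 4.45) g/m³ = 2.41×10^5 g/d = 240.9 kg/d.
Biomass produced: P_X = Y_obs·Q·ΔS = 0.2696 × 240.9 ≈ 64.93 kg VSS/d.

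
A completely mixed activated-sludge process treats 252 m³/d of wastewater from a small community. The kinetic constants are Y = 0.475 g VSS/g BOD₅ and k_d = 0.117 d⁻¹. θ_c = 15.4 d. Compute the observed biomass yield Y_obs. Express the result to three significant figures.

Observed yield with endogenous decay: Y_obs = Y / (1 + k_d·θ_c) = 0.475 / (1 + 0.117 × 15.4) = 0.475 / 2.802 = 0.1695 g VSS/g BOD₅.

Y_obs ≈ 0.170 g VSS/g BOD₅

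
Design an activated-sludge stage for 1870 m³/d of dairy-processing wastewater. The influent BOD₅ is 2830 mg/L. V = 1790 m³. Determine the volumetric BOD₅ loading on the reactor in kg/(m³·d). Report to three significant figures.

L_v ≈ 2.96 kg BOD₅/(m³·d)

L_v = Q S₀ / V = 1870 × 2830 × 10⁻³ / 1790 = 2.956 kg/(m³·d).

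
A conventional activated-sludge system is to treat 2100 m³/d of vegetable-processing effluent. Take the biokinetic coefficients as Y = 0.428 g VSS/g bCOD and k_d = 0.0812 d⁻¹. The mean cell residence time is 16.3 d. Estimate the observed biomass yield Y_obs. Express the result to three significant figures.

Y_obs ≈ 0.184 g VSS/g bCOD

Y_obs = Y / (1 + k_d θ_c) = 0.428 / (1 + 0.0812 × 16.3) = 0.428 / 2.324 = 0.1842.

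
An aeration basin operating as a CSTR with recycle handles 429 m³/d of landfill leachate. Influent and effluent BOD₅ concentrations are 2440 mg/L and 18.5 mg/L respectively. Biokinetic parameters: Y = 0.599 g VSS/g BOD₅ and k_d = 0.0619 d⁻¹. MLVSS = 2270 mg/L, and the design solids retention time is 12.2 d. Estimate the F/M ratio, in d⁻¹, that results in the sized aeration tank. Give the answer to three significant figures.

Rearranging the biomass balance for a CMAS with decay, V = Y·Q·ΔS·θ_c / [X·(1+k_d θ_c)] = 0.599 × 429 × (2440 − 18.5) × 12.2 / [2270 × (1 + 0.0619 × 12.2)] = 7.59×10^6 / 3984 = 1905 m³.
Food-to-microorganism ratio F/M = Q S₀ / (V X) = 429 × 2440 / (1905 × 2270) = 0.2420 d⁻¹.

F/M ≈ 0.242 d⁻¹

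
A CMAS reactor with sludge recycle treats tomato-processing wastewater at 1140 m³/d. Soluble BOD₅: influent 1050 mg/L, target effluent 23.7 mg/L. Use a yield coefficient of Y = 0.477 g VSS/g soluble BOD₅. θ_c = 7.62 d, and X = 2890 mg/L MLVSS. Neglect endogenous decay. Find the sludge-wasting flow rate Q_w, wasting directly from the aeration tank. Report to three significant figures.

Biomass mass balance (decay neglected): V·X = Y·Q·(S₀ − S)·θ_c, so V = 0.477 × 1140 × (1050 − 23.7) × 7.62 / 2890 = 1471 m³.
For wasting at MLVSS concentration, Q_w = V/θ_c = 1471/7.62 = 193.1 m³/d.

Q_w ≈ 193 m³/d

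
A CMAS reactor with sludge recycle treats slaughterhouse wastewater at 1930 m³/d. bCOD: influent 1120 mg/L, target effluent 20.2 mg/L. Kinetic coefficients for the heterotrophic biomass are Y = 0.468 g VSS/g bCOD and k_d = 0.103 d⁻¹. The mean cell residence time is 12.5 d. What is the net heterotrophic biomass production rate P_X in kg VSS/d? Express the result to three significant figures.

P_X ≈ 434 kg VSS/d

Correct the yield for decay: Y_obs = Y/(1 + k_d θ_c) = 0.468 / (1 + 0.103 × 12.5) = 0.468 / 2.287 = 0.2046.
Mass of bCOD removed per day: Q(S₀ − S) = 1930 × 1100 g/m³ = 2123 kg/d.
Biomass produced: P_X = Y_obs·Q·ΔS = 0.2046 × 2123 ≈ 434.3 kg VSS/d.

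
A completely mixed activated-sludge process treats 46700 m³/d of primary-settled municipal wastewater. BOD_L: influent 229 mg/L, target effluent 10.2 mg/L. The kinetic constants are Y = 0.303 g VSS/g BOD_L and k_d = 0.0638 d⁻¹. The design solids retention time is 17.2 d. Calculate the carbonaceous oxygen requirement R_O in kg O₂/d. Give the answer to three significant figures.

R_O ≈ 8120 kg O₂/d

Y_obs = Y / (1 + k_d θ_c) = 0.303 / (1 + 0.0638 × 17.2) = 0.303 / 2.097 = 0.1445.
Substrate removed = Q·(S₀ − S) = 46700 m³/d × (229 − 10.2) g/m³ = 1.02×10^7 g/d = 10218 kg/d.
Biomass synthesised: P_X = Y_obs × 10218 = 1476 kg VSS/d.
R_O = Q·ΔS − 1.42 P_X = 10218 − 2096 = 8122 kg O₂/d.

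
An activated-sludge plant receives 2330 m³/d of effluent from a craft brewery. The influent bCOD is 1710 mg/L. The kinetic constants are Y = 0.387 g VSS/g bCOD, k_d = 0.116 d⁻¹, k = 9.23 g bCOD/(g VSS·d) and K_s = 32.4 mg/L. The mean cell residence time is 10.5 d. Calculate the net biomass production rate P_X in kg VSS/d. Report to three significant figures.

P_X ≈ 694 kg VSS/d

For a completely mixed reactor with recycle the Lawrence–McCarty relation gives S = K_s·(1 + k_d·θ_c) / [θ_c·(Y·k − k_d) − 1] = 32.4 × (1 + 0.116 × 10.5) / [10.5 × (0.387 × 9.23 − 0.116) − 1] = 71.86 / 35.29 = 2.036 mg/L.
Y_obs = Y / (1 + k_d θ_c) = 0.387 / (1 + 0.116 × 10.5) = 0.387 / 2.218 = 0.1745.
Q·(S₀ − S) = 2330 × (1710 − 2.04) × 10⁻³ = 3980 kg/d removed.
Net biomass production P_X = Y_obs × Q·(S₀ − S) = 0.1745 × 3980 = 694.4 kg VSS/d.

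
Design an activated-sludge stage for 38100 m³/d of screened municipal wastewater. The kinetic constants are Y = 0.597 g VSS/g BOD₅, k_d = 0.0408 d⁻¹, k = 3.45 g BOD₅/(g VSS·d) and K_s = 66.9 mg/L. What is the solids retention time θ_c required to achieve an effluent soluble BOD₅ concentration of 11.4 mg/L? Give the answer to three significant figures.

θ_c ≈ 3.86 d

At the target effluent, Y k S/(K_s+S) = 0.597×3.45×11.4/78.30 = 0.2999 d⁻¹.
θ_c = 1/(μ − k_d) = 1/(0.2999 − 0.0408) = 1/0.2591 = 3.860 d.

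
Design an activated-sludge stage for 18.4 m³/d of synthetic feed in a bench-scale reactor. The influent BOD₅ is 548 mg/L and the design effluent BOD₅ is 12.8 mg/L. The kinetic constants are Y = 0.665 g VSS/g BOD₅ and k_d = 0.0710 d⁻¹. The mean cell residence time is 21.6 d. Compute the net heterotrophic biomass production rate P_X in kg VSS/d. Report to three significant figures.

P_X ≈ 2.58 kg VSS/d

The observed yield is Y_obs = Y/(1 + k_d·θ_c) = 0.665 / (1 + 0.0710 × 21.6) = 0.665 / 2.534 = 0.2625 g VSS per g BOD₅ removed.
Substrate removed = Q·(S₀ − S) = 18.4 m³/d × (548 − 12.8) g/m³ = 9.85×10^3 g/d = 9.848 kg/d.
P_X = Y_obs · Q(S₀ − S) = 0.2625 × 9.848 = 2.585 kg VSS/d.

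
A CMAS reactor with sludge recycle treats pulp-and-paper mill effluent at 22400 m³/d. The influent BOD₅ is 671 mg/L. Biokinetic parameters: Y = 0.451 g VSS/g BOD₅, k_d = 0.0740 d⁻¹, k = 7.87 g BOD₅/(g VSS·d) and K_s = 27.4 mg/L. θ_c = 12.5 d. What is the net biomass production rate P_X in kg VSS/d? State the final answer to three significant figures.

P_X ≈ 3510 kg VSS/d

For a completely mixed reactor with recycle the Lawrence–McCarty relation gives S = K_s·(1 + k_d·θ_c) / [θ_c·(Y·k − k_d) − 1] = 27.4 × (1 + 0.0740 × 12.5) / [12.5 × (0.451 × 7.87 − 0.0740) − 1] = 52.74 / 42.44 = 1.243 mg/L.
Correct the yield for decay: Y_obs = Y/(1 + k_d θ_c) = 0.451 / (1 + 0.0740 × 12.5) = 0.451 / 1.925 = 0.2343.
Substrate removed = Q·(S₀ − S) = 22400 m³/d × (671 − 1.24) g/m³ = 1.5×10^7 g/d = 15003 kg/d.
Biomass produced: P_X = Y_obs·Q·ΔS = 0.2343 × 15003 ≈ 3515 kg VSS/d.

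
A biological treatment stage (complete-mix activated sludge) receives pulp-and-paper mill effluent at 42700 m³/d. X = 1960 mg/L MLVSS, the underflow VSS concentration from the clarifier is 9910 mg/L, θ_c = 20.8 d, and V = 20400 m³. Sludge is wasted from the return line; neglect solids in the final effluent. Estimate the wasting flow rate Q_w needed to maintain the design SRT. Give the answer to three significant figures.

Q_w ≈ 194 m³/d

Wasting from the return line (neglecting effluent solids): Q_w = V·X / (θ_c·X_r) = 20400 × 1960 / (20.8 × 9910) = 194.0 m³/d.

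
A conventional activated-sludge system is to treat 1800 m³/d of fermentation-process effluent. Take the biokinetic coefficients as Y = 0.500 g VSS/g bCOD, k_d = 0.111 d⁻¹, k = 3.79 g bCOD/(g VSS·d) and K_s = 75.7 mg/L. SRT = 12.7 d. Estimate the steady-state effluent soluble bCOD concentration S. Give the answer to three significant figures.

S ≈ 8.42 mg/L

From the Monod/SRT balance for a CMAS, S = K_s·(1+k_d θ_c)/[θ_c·(Y k − k_d) − 1] = 75.7 × (1 + 0.111 × 12.7) / [12.7 × (0.500 × 3.79 − 0.111) − 1] = 182.4 / 21.66 = 8.423 mg/L.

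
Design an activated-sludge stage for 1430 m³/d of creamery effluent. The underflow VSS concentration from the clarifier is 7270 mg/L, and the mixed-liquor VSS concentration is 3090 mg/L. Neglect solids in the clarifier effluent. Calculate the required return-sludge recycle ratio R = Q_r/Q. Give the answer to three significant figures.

R = Q_r/Q = X/(X_r − X) = 3090 / (7270 − 3090) = 0.7392.

R ≈ 0.739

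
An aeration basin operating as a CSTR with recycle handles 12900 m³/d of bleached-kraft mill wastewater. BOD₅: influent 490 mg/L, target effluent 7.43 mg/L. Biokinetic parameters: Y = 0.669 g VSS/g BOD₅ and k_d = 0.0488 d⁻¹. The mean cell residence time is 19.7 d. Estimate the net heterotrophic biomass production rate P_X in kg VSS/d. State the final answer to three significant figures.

Observed yield with endogenous decay: Y_obs = Y / (1 + k_d·θ_c) = 0.669 / (1 + 0.0488 × 19.7) = 0.669 / 1.961 = 0.3411 g VSS/g BOD₅.
ΔS = 490 − 7.43 = 482.6 mg/L, so the substrate removal rate is 12900 × 482.6/1000 = 6225 kg BOD₅/d.
Net biomass production P_X = Y_obs × Q·(S₀ − S) = 0.3411 × 6225 = 2123 kg VSS/d.

P_X ≈ 2120 kg VSS/d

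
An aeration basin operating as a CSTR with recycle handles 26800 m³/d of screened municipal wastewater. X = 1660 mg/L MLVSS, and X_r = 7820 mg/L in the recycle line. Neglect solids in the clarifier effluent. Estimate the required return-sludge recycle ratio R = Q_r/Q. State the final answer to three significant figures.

R ≈ 0.269

Mass balance around the secondary clarifier (neglecting effluent solids): R = X / (X_r − X) = 1660 / (7820 − 1660) = 0.2695.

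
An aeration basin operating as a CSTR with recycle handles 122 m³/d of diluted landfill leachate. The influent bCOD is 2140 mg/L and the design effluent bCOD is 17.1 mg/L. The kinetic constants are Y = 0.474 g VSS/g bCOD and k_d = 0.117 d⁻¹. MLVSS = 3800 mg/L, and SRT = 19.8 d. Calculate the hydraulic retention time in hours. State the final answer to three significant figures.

Steady-state biomass mass balance: V·X·(1 + k_d·θ_c) = Y·Q·(S₀ − S)·θ_c, so V = 0.474 × 122 × (2140 − 17.1) × 19.8 / [3800 × (1 + 0.117 × 19.8)] = 2.43×10^6 / 12603 = 192.9 m³.
τ = V/Q = 192.9/122 = 1.581 d, or 37.94 h.

τ ≈ 37.9 h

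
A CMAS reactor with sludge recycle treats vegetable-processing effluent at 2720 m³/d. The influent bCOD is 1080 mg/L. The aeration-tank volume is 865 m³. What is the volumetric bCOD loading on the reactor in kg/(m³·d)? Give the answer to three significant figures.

L_v = Q S₀ / V = 2720 × 1080 × 10⁻³ / 865.0 = 3.396 kg/(m³·d).

L_v ≈ 3.40 kg bCOD/(m³·d)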